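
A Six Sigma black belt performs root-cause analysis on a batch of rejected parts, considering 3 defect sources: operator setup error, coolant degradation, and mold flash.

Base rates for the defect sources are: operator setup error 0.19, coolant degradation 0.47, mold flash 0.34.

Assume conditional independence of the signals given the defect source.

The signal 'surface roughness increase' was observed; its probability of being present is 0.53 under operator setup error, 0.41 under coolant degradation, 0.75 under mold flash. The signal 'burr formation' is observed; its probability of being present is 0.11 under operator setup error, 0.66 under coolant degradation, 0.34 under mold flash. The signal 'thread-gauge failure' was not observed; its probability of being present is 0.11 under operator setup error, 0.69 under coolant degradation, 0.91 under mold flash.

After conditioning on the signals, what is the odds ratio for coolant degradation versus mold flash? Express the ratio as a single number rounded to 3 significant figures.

Posterior odds equal prior odds times the likelihood ratio; only the two competing hypotheses matter (using 1 − P(present | H) for each absent signal).
  coolant degradation: 0.47 × 0.41 × 0.66 × (1 − 0.69) = 0.039426
  mold flash: 0.34 × 0.75 × 0.34 × (1 − 0.91) = 0.007803
Posterior odds = 0.039426 / 0.007803 ≈ 5.05.

5.05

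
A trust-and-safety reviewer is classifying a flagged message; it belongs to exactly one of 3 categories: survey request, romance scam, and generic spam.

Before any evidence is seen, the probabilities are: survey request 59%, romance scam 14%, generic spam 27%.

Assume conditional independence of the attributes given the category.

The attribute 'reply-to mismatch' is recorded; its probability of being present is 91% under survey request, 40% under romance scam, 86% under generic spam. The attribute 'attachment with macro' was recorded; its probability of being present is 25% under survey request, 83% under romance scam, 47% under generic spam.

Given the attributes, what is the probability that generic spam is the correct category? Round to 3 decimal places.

For each hypothesis, the unnormalized posterior weight is prior × product of the attribute likelihoods:
  survey request: 0.59 × 0.91 × 0.25 = 0.13423
  romance scam: 0.14 × 0.40 × 0.83 = 0.04648
  generic spam: 0.27 × 0.86 × 0.47 = 0.10913
The unnormalized weights sum to 0.28984.
P(generic spam | evidence) = 0.10913 / 0.28984 ≈ 0.377.

0.377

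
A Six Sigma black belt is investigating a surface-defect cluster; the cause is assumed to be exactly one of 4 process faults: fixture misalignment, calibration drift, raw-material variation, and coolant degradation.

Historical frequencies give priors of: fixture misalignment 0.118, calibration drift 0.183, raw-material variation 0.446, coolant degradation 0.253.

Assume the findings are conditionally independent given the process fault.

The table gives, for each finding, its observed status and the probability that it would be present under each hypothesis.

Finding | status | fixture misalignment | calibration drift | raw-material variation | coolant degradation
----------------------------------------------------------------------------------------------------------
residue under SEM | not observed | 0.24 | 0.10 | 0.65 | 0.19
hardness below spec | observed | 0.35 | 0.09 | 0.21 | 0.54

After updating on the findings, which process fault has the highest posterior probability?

coolant degradation

For each hypothesis, the unnormalized posterior weight is prior × product of the finding likelihoods (using 1 − P(present | H) for each absent finding):
  fixture misalignment: 0.118 × (1 − 0.24) × 0.35 = 0.031388
  calibration drift: 0.183 × (1 − 0.10) × 0.09 = 0.014823
  raw-material variation: 0.446 × (1 − 0.65) × 0.21 = 0.032781
  coolant degradation: 0.253 × (1 − 0.19) × 0.54 = 0.11066
Normalizing constant Z = 0.031388 + 0.014823 + 0.032781 + 0.11066 = 0.18965.
P(fixture misalignment | evidence) ≈ 0.031388 / 0.18965 ≈ 0.166
P(calibration drift | evidence) ≈ 0.014823 / 0.18965 ≈ 0.078
P(raw-material variation | evidence) ≈ 0.032781 / 0.18965 ≈ 0.173
P(coolant degradation | evidence) ≈ 0.11066 / 0.18965 ≈ 0.583
The largest is 0.583, so coolant degradation is most probable.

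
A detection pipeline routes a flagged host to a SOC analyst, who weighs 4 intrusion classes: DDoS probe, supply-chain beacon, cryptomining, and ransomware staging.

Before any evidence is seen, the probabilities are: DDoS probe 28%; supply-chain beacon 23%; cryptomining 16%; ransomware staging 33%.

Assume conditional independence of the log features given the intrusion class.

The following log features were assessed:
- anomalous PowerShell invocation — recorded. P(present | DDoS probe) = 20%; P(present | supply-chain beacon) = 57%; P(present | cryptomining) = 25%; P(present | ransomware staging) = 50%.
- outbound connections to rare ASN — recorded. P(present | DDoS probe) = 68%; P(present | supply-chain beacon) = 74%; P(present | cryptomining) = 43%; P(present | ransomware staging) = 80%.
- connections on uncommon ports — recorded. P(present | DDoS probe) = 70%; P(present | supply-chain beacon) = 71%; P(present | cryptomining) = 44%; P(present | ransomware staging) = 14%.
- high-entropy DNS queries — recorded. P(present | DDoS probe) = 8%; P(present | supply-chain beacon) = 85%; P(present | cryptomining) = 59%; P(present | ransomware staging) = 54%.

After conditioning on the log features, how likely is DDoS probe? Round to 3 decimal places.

0.028

For each hypothesis, the unnormalized posterior weight is prior × product of the log feature likelihoods:
  DDoS probe: 0.28 × 0.20 × 0.68 × 0.70 × 0.08 = 0.0021325
  supply-chain beacon: 0.23 × 0.57 × 0.74 × 0.71 × 0.85 = 0.058548
  cryptomining: 0.16 × 0.25 × 0.43 × 0.44 × 0.59 = 0.0044651
  ransomware staging: 0.33 × 0.50 × 0.80 × 0.14 × 0.54 = 0.0099792
Normalizing constant Z = 0.0021325 + 0.058548 + 0.0044651 + 0.0099792 = 0.075125.
P(DDoS probe | evidence) = 0.0021325 / 0.075125 ≈ 0.028.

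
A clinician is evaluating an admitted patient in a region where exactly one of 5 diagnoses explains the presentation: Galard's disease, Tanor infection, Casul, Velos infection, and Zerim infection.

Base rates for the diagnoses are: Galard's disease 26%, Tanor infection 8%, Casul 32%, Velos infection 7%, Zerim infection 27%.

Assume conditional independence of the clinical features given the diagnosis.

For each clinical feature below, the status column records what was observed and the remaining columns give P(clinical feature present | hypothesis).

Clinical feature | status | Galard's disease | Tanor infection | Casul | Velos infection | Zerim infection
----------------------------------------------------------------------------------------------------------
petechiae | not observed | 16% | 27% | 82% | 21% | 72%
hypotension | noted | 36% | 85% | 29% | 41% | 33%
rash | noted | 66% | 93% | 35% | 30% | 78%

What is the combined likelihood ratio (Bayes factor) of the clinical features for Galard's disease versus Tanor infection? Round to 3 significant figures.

0.346

Joint likelihood of the clinical feature pattern under each hypothesis (using 1 − P(present | H) for each absent clinical feature):
  Galard's disease: (1 − 0.16) × 0.36 × 0.66 = 0.19958
  Tanor infection: (1 − 0.27) × 0.85 × 0.93 = 0.57706
Bayes factor = 0.19958 / 0.57706 ≈ 0.346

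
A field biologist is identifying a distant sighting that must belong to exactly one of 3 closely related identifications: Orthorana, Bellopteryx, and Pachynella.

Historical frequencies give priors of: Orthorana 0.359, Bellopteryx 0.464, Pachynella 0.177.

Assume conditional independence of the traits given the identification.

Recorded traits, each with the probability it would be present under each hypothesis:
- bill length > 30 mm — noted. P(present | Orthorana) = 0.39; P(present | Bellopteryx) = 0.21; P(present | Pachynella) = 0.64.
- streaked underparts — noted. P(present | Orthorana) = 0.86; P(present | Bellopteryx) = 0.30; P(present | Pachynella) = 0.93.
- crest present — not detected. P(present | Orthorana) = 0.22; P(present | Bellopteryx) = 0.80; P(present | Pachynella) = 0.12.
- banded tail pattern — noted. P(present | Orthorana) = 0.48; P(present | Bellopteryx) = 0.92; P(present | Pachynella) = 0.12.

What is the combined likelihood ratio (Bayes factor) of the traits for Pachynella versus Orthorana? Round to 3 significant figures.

0.501

The Bayes factor is the ratio of the joint likelihoods of the trait pattern under the two hypotheses (using 1 − P(present | H) for each absent trait).
  Pachynella: 0.64 × 0.93 × (1 − 0.12) × 0.12 = 0.062853
  Orthorana: 0.39 × 0.86 × (1 − 0.22) × 0.48 = 0.12557
Bayes factor = 0.062853 / 0.12557 ≈ 0.501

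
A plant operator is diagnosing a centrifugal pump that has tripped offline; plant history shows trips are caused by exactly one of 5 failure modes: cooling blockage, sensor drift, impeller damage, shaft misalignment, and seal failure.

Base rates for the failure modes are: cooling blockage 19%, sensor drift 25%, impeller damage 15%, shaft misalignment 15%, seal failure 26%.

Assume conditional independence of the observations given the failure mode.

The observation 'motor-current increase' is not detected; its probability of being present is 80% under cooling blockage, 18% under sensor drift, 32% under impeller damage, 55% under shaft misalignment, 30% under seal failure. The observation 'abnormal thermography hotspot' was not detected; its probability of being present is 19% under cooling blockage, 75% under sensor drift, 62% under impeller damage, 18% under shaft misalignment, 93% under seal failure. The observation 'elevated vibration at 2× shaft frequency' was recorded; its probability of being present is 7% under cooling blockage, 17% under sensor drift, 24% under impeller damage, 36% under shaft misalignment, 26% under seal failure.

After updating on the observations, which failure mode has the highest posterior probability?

By Bayes' rule with conditional independence, the unnormalized weight for each hypothesis is prior × ∏ likelihoods (using 1 − P(present | H) for each absent observation):
  cooling blockage: 0.19 × (1 − 0.80) × (1 − 0.19) × 0.07 = 0.0021546
  sensor drift: 0.25 × (1 − 0.18) × (1 − 0.75) × 0.17 = 0.0087125
  impeller damage: 0.15 × (1 − 0.32) × (1 − 0.62) × 0.24 = 0.0093024
  shaft misalignment: 0.15 × (1 − 0.55) × (1 − 0.18) × 0.36 = 0.019926
  seal failure: 0.26 × (1 − 0.30) × (1 − 0.93) × 0.26 = 0.0033124
Normalizing constant Z = 0.0021546 + 0.0087125 + 0.0093024 + 0.019926 + 0.0033124 = 0.043408.
P(cooling blockage | evidence) ≈ 0.0021546 / 0.043408 ≈ 0.050
P(sensor drift | evidence) ≈ 0.0087125 / 0.043408 ≈ 0.201
P(impeller damage | evidence) ≈ 0.0093024 / 0.043408 ≈ 0.214
P(shaft misalignment | evidence) ≈ 0.019926 / 0.043408 ≈ 0.459
P(seal failure | evidence) ≈ 0.0033124 / 0.043408 ≈ 0.076
The largest is 0.459, so shaft misalignment is most probable.

shaft misalignment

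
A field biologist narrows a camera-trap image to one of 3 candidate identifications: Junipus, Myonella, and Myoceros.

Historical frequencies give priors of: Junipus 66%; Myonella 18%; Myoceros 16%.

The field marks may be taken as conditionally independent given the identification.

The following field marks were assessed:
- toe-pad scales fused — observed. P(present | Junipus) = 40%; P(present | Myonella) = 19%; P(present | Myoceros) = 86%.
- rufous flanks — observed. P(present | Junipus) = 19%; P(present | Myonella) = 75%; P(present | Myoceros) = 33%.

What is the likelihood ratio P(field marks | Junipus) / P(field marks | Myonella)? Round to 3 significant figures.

The Bayes factor is the ratio of the joint likelihoods of the field mark pattern under the two hypotheses.
  Junipus: 0.40 × 0.19 = 0.076
  Myonella: 0.19 × 0.75 = 0.1425
Bayes factor = 0.076 / 0.1425 ≈ 0.533

0.533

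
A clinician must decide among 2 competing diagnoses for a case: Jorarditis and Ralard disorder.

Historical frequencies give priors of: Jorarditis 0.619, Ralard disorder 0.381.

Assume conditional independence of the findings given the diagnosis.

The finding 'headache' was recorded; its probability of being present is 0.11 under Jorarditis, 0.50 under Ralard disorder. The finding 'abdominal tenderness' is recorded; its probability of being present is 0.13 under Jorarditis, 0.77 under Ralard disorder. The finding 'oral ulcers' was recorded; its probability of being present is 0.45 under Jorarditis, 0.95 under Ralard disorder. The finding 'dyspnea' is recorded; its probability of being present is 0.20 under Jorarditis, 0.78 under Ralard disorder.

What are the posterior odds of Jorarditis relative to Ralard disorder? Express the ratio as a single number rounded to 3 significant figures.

0.00733

The normalizing constant cancels in an odds ratio, so compute prior × likelihood for the two hypotheses only:
  Jorarditis: 0.619 × 0.11 × 0.13 × 0.45 × 0.20 = 0.00079665
  Ralard disorder: 0.381 × 0.50 × 0.77 × 0.95 × 0.78 = 0.10869
Posterior odds = 0.00079665 / 0.10869 ≈ 0.00733.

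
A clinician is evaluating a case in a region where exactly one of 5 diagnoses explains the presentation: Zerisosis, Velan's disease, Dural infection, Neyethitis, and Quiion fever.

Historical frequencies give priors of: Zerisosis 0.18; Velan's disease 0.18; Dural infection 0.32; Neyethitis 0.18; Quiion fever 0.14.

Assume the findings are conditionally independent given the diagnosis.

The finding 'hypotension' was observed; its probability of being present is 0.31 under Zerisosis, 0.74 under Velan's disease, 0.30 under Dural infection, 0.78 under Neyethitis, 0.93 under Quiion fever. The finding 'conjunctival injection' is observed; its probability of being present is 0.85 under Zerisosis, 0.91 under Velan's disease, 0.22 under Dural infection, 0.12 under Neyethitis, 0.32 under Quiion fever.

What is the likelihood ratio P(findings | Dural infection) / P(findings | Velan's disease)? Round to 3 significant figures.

The Bayes factor is the ratio of the joint likelihoods of the evidence pattern under the two hypotheses.
  Dural infection: 0.30 × 0.22 = 0.066
  Velan's disease: 0.74 × 0.91 = 0.6734
Bayes factor = 0.066 / 0.6734 ≈ 0.0980

0.0980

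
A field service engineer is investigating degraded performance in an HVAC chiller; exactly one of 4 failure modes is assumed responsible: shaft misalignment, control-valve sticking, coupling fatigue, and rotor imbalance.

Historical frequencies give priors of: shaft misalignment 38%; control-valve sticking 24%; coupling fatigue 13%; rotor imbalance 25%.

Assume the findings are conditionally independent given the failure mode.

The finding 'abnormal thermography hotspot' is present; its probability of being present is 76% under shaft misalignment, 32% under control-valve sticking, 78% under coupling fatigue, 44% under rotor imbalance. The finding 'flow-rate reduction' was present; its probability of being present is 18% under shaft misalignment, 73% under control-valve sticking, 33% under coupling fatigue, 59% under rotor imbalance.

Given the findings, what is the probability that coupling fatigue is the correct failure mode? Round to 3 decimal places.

By Bayes' rule with conditional independence, the unnormalized weight for each hypothesis is prior × ∏ likelihoods:
  shaft misalignment: 0.38 × 0.76 × 0.18 = 0.051984
  control-valve sticking: 0.24 × 0.32 × 0.73 = 0.056064
  coupling fatigue: 0.13 × 0.78 × 0.33 = 0.033462
  rotor imbalance: 0.25 × 0.44 × 0.59 = 0.0649
The unnormalized weights sum to 0.20641.
P(coupling fatigue | evidence) = 0.033462 / 0.20641 ≈ 0.162.

0.162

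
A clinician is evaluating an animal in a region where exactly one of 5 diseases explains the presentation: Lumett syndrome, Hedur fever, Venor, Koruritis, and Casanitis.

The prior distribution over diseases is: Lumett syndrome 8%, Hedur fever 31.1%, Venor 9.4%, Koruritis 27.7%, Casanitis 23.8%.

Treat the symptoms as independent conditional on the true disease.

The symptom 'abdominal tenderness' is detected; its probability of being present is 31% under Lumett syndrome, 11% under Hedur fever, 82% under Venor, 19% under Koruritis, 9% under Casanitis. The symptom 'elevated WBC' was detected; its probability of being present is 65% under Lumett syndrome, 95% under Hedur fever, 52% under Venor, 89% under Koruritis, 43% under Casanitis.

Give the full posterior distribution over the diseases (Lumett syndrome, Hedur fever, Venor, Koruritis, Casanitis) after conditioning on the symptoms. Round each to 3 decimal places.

Multiply each prior by the joint likelihood of the symptom pattern:
  Lumett syndrome: 0.080 × 0.31 × 0.65 = 0.01612
  Hedur fever: 0.311 × 0.11 × 0.95 = 0.032499
  Venor: 0.094 × 0.82 × 0.52 = 0.040082
  Koruritis: 0.277 × 0.19 × 0.89 = 0.046841
  Casanitis: 0.238 × 0.09 × 0.43 = 0.0092106
Marginal likelihood of the evidence = 0.14475.
P(Lumett syndrome | evidence) = 0.01612 / 0.14475 ≈ 0.111
P(Hedur fever | evidence) = 0.032499 / 0.14475 ≈ 0.225
P(Venor | evidence) = 0.040082 / 0.14475 ≈ 0.277
P(Koruritis | evidence) = 0.046841 / 0.14475 ≈ 0.324
P(Casanitis | evidence) = 0.0092106 / 0.14475 ≈ 0.064

0.111, 0.225, 0.277, 0.324, 0.064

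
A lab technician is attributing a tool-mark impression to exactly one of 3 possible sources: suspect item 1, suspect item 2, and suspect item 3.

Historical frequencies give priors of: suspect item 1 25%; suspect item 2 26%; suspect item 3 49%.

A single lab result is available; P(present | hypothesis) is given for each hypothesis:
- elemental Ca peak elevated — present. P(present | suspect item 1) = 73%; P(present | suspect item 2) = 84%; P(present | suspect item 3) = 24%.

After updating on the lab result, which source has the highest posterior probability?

suspect item 2

For each hypothesis, the unnormalized posterior weight is prior × likelihood:
  suspect item 1: 0.25 × 0.73 = 0.1825
  suspect item 2: 0.26 × 0.84 = 0.2184
  suspect item 3: 0.49 × 0.24 = 0.1176
The unnormalized weights sum to 0.5185.
P(suspect item 1 | evidence) ≈ 0.1825 / 0.5185 ≈ 0.352
P(suspect item 2 | evidence) ≈ 0.2184 / 0.5185 ≈ 0.421
P(suspect item 3 | evidence) ≈ 0.1176 / 0.5185 ≈ 0.227
The largest is 0.421, so suspect item 2 is most probable.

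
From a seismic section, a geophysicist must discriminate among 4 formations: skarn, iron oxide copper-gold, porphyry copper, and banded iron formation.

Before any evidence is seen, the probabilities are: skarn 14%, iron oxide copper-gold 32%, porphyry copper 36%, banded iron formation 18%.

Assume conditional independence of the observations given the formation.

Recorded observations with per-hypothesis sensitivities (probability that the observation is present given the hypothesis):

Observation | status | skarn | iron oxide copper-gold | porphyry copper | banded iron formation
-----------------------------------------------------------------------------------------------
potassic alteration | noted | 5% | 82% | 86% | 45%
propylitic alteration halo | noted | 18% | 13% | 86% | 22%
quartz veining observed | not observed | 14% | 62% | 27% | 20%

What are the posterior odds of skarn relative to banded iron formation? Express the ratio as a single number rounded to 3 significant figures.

Unnormalized posterior weight (prior times the observation likelihoods) for each of the two hypotheses (using 1 − P(present | H) for each absent observation):
  skarn: 0.14 × 0.05 × 0.18 × (1 − 0.14) = 0.0010836
  banded iron formation: 0.18 × 0.45 × 0.22 × (1 − 0.20) = 0.014256
Odds(skarn : banded iron formation) = 0.0010836 / 0.014256 ≈ 0.0760.

0.0760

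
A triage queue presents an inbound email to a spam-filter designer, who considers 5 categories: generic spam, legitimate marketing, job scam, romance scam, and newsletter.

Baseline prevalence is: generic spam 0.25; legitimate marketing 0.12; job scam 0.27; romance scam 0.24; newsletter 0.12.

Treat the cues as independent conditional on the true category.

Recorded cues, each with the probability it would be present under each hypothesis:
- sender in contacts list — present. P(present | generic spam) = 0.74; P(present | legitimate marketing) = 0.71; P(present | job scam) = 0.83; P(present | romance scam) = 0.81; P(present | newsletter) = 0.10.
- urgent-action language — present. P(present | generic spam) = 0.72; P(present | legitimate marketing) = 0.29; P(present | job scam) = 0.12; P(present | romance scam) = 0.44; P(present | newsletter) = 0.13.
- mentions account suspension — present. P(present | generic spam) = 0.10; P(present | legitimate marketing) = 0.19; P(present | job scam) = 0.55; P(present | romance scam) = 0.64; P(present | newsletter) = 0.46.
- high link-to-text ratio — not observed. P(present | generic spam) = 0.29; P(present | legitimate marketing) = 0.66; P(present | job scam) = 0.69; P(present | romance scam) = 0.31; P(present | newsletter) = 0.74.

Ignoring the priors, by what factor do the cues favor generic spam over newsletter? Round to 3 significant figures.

24.3

Take the product of per-cue likelihoods under each hypothesis (using 1 − P(present | H) for each absent cue), then divide.
  generic spam: 0.74 × 0.72 × 0.10 × (1 − 0.29) = 0.037829
  newsletter: 0.10 × 0.13 × 0.46 × (1 − 0.74) = 0.0015548
Bayes factor = 0.037829 / 0.0015548 ≈ 24.3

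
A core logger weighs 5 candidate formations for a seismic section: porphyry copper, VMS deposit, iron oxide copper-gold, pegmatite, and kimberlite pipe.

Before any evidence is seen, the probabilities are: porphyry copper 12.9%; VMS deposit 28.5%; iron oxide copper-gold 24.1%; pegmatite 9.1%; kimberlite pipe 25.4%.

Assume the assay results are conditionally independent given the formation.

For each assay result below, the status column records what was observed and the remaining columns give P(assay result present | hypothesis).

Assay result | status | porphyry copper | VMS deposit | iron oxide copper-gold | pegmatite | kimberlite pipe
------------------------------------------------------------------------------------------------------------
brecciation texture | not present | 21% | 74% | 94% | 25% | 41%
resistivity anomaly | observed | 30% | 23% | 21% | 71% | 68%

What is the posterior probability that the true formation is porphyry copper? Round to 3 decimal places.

0.152

Multiply each prior by the joint likelihood of the assay result pattern (using 1 − P(present | H) for each absent assay result):
  porphyry copper: 0.129 × (1 − 0.21) × 0.30 = 0.030573
  VMS deposit: 0.285 × (1 − 0.74) × 0.23 = 0.017043
  iron oxide copper-gold: 0.241 × (1 − 0.94) × 0.21 = 0.0030366
  pegmatite: 0.091 × (1 − 0.25) × 0.71 = 0.048458
  kimberlite pipe: 0.254 × (1 − 0.41) × 0.68 = 0.1019
Normalizing constant Z = 0.030573 + 0.017043 + 0.0030366 + 0.048458 + 0.1019 = 0.20101.
P(porphyry copper | evidence) = 0.030573 / 0.20101 ≈ 0.152.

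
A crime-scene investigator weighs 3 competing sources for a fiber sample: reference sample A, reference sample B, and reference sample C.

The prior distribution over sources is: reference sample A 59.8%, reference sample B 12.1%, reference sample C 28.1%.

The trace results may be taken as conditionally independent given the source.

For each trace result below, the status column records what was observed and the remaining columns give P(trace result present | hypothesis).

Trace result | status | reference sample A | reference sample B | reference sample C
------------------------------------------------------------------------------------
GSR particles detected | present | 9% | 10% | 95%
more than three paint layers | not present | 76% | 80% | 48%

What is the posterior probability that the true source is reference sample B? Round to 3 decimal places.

By Bayes' rule with conditional independence, the unnormalized weight for each hypothesis is prior × ∏ likelihoods (using 1 − P(present | H) for each absent trace result):
  reference sample A: 0.598 × 0.09 × (1 − 0.76) = 0.012917
  reference sample B: 0.121 × 0.10 × (1 − 0.80) = 0.00242
  reference sample C: 0.281 × 0.95 × (1 − 0.48) = 0.13881
Normalizing constant Z = 0.012917 + 0.00242 + 0.13881 = 0.15415.
P(reference sample B | evidence) = 0.00242 / 0.15415 ≈ 0.016.

0.016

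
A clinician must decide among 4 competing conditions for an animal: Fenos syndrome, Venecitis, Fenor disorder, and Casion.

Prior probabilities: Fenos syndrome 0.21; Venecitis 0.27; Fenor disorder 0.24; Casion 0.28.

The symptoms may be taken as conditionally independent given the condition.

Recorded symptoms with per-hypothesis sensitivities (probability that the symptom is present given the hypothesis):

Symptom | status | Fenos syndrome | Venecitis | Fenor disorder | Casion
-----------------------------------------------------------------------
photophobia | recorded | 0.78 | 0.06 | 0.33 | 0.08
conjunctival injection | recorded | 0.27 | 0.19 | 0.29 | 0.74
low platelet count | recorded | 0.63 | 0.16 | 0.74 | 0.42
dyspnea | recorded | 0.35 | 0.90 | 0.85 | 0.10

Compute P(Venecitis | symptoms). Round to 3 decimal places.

By Bayes' rule with conditional independence, the unnormalized weight for each hypothesis is prior × ∏ likelihoods:
  Fenos syndrome: 0.21 × 0.78 × 0.27 × 0.63 × 0.35 = 0.0097518
  Venecitis: 0.27 × 0.06 × 0.19 × 0.16 × 0.90 = 0.00044323
  Fenor disorder: 0.24 × 0.33 × 0.29 × 0.74 × 0.85 = 0.014447
  Casion: 0.28 × 0.08 × 0.74 × 0.42 × 0.10 = 0.00069619
Marginal likelihood of the evidence = 0.025338.
P(Venecitis | evidence) = 0.00044323 / 0.025338 ≈ 0.017.

0.017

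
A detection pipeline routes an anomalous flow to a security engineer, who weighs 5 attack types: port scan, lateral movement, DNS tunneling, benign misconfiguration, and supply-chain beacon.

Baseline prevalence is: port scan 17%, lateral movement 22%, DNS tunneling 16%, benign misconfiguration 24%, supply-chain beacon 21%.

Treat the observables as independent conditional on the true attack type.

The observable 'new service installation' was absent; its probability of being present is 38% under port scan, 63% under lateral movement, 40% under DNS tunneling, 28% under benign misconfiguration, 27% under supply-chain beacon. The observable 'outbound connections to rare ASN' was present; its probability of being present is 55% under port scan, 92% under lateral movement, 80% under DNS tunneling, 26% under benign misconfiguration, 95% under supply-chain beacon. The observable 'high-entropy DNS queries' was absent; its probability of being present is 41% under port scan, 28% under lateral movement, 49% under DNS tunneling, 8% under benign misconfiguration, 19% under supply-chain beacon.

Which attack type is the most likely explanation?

Multiply each prior by the joint likelihood of the observable pattern (using 1 − P(present | H) for each absent observable):
  port scan: 0.17 × (1 − 0.38) × 0.55 × (1 − 0.41) = 0.034202
  lateral movement: 0.22 × (1 − 0.63) × 0.92 × (1 − 0.28) = 0.053919
  DNS tunneling: 0.16 × (1 − 0.40) × 0.80 × (1 − 0.49) = 0.039168
  benign misconfiguration: 0.24 × (1 − 0.28) × 0.26 × (1 − 0.08) = 0.041334
  supply-chain beacon: 0.21 × (1 − 0.27) × 0.95 × (1 − 0.19) = 0.11796
Marginal likelihood of the evidence = 0.28659.
P(port scan | evidence) ≈ 0.034202 / 0.28659 ≈ 0.119
P(lateral movement | evidence) ≈ 0.053919 / 0.28659 ≈ 0.188
P(DNS tunneling | evidence) ≈ 0.039168 / 0.28659 ≈ 0.137
P(benign misconfiguration | evidence) ≈ 0.041334 / 0.28659 ≈ 0.144
P(supply-chain beacon | evidence) ≈ 0.11796 / 0.28659 ≈ 0.412
The largest is 0.412, so supply-chain beacon is most probable.

supply-chain beacon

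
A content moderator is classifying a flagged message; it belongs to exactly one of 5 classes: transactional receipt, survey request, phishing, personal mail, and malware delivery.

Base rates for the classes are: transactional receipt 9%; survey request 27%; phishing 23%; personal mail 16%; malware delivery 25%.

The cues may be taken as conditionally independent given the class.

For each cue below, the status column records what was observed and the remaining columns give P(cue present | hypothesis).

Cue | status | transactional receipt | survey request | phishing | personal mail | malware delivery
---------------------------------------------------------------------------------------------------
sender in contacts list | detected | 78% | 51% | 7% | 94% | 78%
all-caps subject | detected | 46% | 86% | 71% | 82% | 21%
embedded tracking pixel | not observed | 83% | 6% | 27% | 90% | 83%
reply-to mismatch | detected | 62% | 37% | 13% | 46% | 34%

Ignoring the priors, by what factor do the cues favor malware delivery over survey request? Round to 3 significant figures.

Joint likelihood of the cue pattern under each hypothesis (using 1 − P(present | H) for each absent cue):
  malware delivery: 0.78 × 0.21 × (1 − 0.83) × 0.34 = 0.0094676
  survey request: 0.51 × 0.86 × (1 − 0.06) × 0.37 = 0.15255
Bayes factor = 0.0094676 / 0.15255 ≈ 0.0621

0.0621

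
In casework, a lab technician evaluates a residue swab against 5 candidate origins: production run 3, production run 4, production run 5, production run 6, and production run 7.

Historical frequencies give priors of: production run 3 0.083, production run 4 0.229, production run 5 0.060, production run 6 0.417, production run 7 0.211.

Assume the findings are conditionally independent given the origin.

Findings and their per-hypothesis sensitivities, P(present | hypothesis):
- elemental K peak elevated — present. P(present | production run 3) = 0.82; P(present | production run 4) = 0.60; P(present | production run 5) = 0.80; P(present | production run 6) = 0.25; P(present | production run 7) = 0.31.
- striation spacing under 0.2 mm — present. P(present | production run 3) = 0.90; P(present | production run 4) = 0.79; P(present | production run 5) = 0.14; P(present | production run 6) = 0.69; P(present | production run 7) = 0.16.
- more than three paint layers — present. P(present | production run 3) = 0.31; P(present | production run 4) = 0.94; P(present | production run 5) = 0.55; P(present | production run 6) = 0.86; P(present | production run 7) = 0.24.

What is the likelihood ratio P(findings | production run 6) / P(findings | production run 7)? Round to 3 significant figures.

The Bayes factor is the ratio of the joint likelihoods of the evidence pattern under the two hypotheses.
  production run 6: 0.25 × 0.69 × 0.86 = 0.14835
  production run 7: 0.31 × 0.16 × 0.24 = 0.011904
Bayes factor = 0.14835 / 0.011904 ≈ 12.5

12.5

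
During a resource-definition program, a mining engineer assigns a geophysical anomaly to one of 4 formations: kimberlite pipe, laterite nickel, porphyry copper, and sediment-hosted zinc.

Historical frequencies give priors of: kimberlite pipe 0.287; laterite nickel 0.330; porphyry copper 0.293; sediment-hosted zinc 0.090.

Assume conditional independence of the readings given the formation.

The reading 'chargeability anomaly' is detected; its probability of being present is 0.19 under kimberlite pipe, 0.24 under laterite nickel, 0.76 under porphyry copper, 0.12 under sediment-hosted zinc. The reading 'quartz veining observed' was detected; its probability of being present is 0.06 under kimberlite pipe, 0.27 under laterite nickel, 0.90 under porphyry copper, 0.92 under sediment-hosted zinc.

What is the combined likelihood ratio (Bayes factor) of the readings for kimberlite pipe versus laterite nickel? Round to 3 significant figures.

Take the product of per-reading likelihoods under each hypothesis, then divide.
  kimberlite pipe: 0.19 × 0.06 = 0.0114
  laterite nickel: 0.24 × 0.27 = 0.0648
Bayes factor = 0.0114 / 0.0648 ≈ 0.176

0.176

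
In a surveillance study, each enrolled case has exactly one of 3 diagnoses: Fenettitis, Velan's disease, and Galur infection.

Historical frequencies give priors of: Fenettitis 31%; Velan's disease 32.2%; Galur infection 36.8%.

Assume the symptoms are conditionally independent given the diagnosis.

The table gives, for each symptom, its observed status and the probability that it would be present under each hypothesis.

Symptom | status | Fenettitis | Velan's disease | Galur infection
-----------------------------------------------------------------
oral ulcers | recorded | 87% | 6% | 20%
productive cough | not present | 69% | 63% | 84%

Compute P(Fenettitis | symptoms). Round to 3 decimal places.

For each hypothesis, the unnormalized posterior weight is prior × product of the symptom likelihoods (using 1 − P(present | H) for each absent symptom):
  Fenettitis: 0.310 × 0.87 × (1 − 0.69) = 0.083607
  Velan's disease: 0.322 × 0.06 × (1 − 0.63) = 0.0071484
  Galur infection: 0.368 × 0.20 × (1 − 0.84) = 0.011776
Normalizing constant Z = 0.083607 + 0.0071484 + 0.011776 = 0.10253.
P(Fenettitis | evidence) = 0.083607 / 0.10253 ≈ 0.815.

0.815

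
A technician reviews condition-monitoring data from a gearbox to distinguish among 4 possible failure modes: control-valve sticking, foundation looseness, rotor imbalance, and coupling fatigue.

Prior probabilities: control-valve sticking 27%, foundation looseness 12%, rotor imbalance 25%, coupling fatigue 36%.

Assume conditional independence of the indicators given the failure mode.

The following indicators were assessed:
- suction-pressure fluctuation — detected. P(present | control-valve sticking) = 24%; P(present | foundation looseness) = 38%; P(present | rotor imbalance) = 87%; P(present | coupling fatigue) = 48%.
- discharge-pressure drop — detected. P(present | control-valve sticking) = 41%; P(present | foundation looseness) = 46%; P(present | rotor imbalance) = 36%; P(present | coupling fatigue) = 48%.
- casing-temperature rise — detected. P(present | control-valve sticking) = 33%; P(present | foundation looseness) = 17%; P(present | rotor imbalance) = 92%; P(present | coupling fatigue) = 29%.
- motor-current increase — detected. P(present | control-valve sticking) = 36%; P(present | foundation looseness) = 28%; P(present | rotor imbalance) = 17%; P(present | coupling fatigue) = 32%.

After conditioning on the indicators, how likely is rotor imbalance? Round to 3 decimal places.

0.508

For each hypothesis, the unnormalized posterior weight is prior × product of the indicator likelihoods:
  control-valve sticking: 0.27 × 0.24 × 0.41 × 0.33 × 0.36 = 0.0031563
  foundation looseness: 0.12 × 0.38 × 0.46 × 0.17 × 0.28 = 0.00099846
  rotor imbalance: 0.25 × 0.87 × 0.36 × 0.92 × 0.17 = 0.012246
  coupling fatigue: 0.36 × 0.48 × 0.48 × 0.29 × 0.32 = 0.0076972
The unnormalized weights sum to 0.024098.
P(rotor imbalance | evidence) = 0.012246 / 0.024098 ≈ 0.508.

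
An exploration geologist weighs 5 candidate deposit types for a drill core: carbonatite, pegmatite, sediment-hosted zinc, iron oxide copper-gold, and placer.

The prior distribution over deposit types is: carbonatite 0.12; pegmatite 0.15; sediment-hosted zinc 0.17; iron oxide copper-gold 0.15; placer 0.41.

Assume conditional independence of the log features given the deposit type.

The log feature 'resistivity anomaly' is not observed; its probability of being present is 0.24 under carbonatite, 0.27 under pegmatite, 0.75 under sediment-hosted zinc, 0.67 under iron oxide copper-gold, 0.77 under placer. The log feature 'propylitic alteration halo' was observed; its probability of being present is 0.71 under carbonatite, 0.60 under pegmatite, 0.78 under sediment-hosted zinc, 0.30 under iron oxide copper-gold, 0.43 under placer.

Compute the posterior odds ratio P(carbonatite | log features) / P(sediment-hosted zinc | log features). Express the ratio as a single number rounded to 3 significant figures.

Posterior odds equal prior odds times the likelihood ratio; only the two competing hypotheses matter (using 1 − P(present | H) for each absent log feature).
  carbonatite: 0.12 × (1 − 0.24) × 0.71 = 0.064752
  sediment-hosted zinc: 0.17 × (1 − 0.75) × 0.78 = 0.03315
Odds(carbonatite : sediment-hosted zinc) = 0.064752 / 0.03315 ≈ 1.95.

1.95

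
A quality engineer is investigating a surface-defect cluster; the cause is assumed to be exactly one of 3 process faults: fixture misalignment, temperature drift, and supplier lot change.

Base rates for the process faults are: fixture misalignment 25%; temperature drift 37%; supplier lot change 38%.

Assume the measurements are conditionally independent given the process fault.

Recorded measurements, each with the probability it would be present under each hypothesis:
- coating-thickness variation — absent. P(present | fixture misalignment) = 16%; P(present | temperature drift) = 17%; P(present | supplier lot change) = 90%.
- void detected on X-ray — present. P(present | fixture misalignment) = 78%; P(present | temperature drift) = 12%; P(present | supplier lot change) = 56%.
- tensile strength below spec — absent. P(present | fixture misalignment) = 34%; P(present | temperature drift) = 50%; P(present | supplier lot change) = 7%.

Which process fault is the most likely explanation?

fixture misalignment

Multiply each prior by the joint likelihood of the measurement pattern (using 1 − P(present | H) for each absent measurement):
  fixture misalignment: 0.25 × (1 − 0.16) × 0.78 × (1 − 0.34) = 0.10811
  temperature drift: 0.37 × (1 − 0.17) × 0.12 × (1 − 0.50) = 0.018426
  supplier lot change: 0.38 × (1 − 0.90) × 0.56 × (1 − 0.07) = 0.01979
The unnormalized weights sum to 0.14632.
P(fixture misalignment | evidence) ≈ 0.10811 / 0.14632 ≈ 0.739
P(temperature drift | evidence) ≈ 0.018426 / 0.14632 ≈ 0.126
P(supplier lot change | evidence) ≈ 0.01979 / 0.14632 ≈ 0.135
The largest is 0.739, so fixture misalignment is most probable.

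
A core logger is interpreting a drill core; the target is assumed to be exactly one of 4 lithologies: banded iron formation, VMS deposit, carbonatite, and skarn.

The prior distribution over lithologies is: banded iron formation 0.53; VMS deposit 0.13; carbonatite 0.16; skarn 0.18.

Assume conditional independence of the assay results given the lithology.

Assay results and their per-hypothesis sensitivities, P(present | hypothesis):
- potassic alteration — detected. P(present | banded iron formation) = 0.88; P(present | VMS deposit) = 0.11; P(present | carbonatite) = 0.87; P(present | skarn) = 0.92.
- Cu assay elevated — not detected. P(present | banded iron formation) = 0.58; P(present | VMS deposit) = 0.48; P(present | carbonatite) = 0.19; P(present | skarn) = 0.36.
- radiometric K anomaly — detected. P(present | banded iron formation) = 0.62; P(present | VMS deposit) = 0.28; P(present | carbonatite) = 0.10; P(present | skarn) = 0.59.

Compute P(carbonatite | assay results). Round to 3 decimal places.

For each hypothesis, the unnormalized posterior weight is prior × product of the assay result likelihoods (using 1 − P(present | H) for each absent assay result):
  banded iron formation: 0.53 × 0.88 × (1 − 0.58) × 0.62 = 0.12145
  VMS deposit: 0.13 × 0.11 × (1 − 0.48) × 0.28 = 0.0020821
  carbonatite: 0.16 × 0.87 × (1 − 0.19) × 0.10 = 0.011275
  skarn: 0.18 × 0.92 × (1 − 0.36) × 0.59 = 0.062531
The unnormalized weights sum to 0.19734.
P(carbonatite | evidence) = 0.011275 / 0.19734 ≈ 0.057.

0.057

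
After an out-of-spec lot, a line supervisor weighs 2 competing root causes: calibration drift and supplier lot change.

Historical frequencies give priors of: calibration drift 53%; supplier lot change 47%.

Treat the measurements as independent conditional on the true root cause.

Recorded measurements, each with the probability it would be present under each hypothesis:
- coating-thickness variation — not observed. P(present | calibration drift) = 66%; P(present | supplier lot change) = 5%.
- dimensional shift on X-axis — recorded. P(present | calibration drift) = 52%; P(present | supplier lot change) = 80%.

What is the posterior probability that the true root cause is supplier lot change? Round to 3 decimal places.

By Bayes' rule with conditional independence, the unnormalized weight for each hypothesis is prior × ∏ likelihoods (using 1 − P(present | H) for each absent measurement):
  calibration drift: 0.53 × (1 − 0.66) × 0.52 = 0.093704
  supplier lot change: 0.47 × (1 − 0.05) × 0.80 = 0.3572
Marginal likelihood of the evidence = 0.4509.
P(supplier lot change | evidence) = 0.3572 / 0.4509 ≈ 0.792.

0.792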